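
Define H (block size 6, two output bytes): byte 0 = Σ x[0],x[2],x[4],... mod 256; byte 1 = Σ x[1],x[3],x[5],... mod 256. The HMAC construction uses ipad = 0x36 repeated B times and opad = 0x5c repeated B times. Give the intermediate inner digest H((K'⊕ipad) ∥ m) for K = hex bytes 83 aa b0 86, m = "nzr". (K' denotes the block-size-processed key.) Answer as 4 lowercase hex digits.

51fc

Key hex bytes 83 aa b0 86 is 4 bytes ≤ B = 6; zero-pad to 6 bytes: K' = 83 aa b0 86 00 00.
K' ⊕ ipad = b5 9c 86 b0 36 36.
Inner input = b5 9c 86 b0 36 36 ∥ 6e 7a 72.
Inner hash: even-index sum = 593 mod 256 = 81; odd-index sum = 508 mod 256 = 252 → 51 fc.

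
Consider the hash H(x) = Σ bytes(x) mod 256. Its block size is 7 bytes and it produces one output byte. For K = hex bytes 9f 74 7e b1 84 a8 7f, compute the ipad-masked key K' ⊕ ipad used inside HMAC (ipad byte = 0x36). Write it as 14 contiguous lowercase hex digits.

Key hex bytes 9f 74 7e b1 84 a8 7f is exactly B = 7 bytes: K' = 9f 74 7e b1 84 a8 7f.
XOR each byte with 0x36: 9f⊕36=a9, 74⊕36=42, 7e⊕36=48, b1⊕36=87, 84⊕36=b2, a8⊕36=9e, 7f⊕36=49.

a9424887b29e49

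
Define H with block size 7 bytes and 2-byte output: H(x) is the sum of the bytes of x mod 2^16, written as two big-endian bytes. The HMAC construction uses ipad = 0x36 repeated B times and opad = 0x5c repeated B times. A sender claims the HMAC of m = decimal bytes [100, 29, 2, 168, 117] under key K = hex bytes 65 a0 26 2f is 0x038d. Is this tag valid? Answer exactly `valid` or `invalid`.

Key hex bytes 65 a0 26 2f is 4 bytes ≤ B = 7; zero-pad to 7 bytes: K' = 65 a0 26 2f 00 00 00.
K' ⊕ ipad = 53 96 10 19 36 36 36; K' ⊕ opad = 39 fc 7a 73 5c 5c 5c.
Inner hash: sum = 83+150+16+25+54+54+54+100+29+2+168+117 = 852 → 03 54.
Outer hash (recomputed tag): sum = 57+252+122+115+92+92+92+3+84 = 909 → 03 8d.
Recomputed tag = 038d; claimed = 038d → match.

valid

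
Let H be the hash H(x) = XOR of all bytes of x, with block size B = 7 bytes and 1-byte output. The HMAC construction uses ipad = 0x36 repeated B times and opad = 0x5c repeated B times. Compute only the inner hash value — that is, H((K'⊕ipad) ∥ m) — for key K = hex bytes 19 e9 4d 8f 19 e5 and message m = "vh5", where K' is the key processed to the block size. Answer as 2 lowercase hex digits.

Key hex bytes 19 e9 4d 8f 19 e5 is 6 bytes ≤ B = 7; zero-pad to 7 bytes: K' = 19 e9 4d 8f 19 e5 00.
K' ⊕ ipad = 2f df 7b b9 2f d3 36.
Inner input = 2f df 7b b9 2f d3 36 ∥ 76 68 35.
Inner hash: XOR 2f⊕df⊕7b⊕b9⊕2f⊕d3⊕36⊕76⊕68⊕35 = d3.

d3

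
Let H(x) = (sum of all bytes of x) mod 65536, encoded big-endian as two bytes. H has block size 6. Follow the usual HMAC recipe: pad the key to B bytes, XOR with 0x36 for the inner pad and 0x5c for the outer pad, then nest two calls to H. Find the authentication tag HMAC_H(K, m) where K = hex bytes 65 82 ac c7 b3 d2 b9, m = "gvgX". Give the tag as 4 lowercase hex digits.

Key hex bytes 65 82 ac c7 b3 d2 b9 is 7 bytes > B = 6, so hash it first: H(key) = 04 98, then zero-pad to 6 bytes: K' = 04 98 00 00 00 00.
K' ⊕ ipad = 32 ae 36 36 36 36.  K' ⊕ opad = 58 c4 5c 5c 5c 5c.
Inner input = (K'⊕ipad) ∥ m = 32 ae 36 36 36 36 ∥ 67 76 67 58.
Inner hash: sum = 50+174+54+54+54+54+103+118+103+88 = 852 → 03 54.
Outer input = (K'⊕opad) ∥ inner = 58 c4 5c 5c 5c 5c ∥ 03 54.
Outer hash (tag): sum = 88+196+92+92+92+92+3+84 = 739 → 02 e3.

02e3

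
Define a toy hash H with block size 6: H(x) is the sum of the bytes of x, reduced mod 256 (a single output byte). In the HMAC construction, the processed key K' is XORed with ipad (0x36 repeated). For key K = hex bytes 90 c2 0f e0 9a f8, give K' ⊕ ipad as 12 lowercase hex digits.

a6f439d6acce

Key hex bytes 90 c2 0f e0 9a f8 is exactly B = 6 bytes: K' = 90 c2 0f e0 9a f8.
XOR each byte with 0x36: 90⊕36=a6, c2⊕36=f4, 0f⊕36=39, e0⊕36=d6, 9a⊕36=ac, f8⊕36=ce.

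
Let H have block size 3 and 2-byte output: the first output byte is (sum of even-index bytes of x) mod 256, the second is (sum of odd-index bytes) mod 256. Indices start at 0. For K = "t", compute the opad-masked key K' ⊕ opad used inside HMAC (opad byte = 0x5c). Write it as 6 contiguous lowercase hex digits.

Key "t" = 74 is 1 byte ≤ B = 3; zero-pad to 3 bytes: K' = 74 00 00.
XOR each byte with 0x5c: 74⊕5c=28, 00⊕5c=5c, 00⊕5c=5c.

285c5c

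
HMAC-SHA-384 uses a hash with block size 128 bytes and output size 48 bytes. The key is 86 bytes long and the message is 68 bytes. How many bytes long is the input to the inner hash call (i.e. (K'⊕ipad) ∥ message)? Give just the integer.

196

Key is 86 ≤ 128 bytes, zero-padded: |K'| = 128.
Inner input = (K'⊕ipad) ∥ m → 128 + 68 = 196 bytes.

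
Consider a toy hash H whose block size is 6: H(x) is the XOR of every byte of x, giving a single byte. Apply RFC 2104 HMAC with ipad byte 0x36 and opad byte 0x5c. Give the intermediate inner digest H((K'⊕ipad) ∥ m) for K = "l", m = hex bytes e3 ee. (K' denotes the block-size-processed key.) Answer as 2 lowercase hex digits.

61

Key "l" = 6c is 1 byte ≤ B = 6; zero-pad to 6 bytes: K' = 6c 00 00 00 00 00.
K' ⊕ ipad = 5a 36 36 36 36 36.
Inner input = 5a 36 36 36 36 36 ∥ e3 ee.
Inner hash: XOR 5a⊕36⊕36⊕36⊕36⊕36⊕e3⊕ee = 61.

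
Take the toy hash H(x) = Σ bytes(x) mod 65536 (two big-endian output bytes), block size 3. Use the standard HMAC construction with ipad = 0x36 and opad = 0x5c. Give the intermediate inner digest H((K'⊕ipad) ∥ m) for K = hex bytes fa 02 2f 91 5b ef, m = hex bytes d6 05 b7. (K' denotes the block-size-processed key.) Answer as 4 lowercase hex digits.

022d

Key hex bytes fa 02 2f 91 5b ef is 6 bytes > B = 3, so hash it first: H(key) = 03 06, then zero-pad to 3 bytes: K' = 03 06 00.
K' ⊕ ipad = 35 30 36.
Inner input = 35 30 36 ∥ d6 05 b7.
Inner hash: sum = 53+48+54+214+5+183 = 557 → 02 2d.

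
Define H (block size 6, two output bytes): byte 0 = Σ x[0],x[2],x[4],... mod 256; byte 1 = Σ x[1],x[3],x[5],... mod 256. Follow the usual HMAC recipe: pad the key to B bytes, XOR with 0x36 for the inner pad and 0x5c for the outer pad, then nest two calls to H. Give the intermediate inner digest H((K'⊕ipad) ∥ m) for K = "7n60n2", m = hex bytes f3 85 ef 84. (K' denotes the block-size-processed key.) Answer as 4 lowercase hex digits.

3b6b

Key "7n60n2" = 37 6e 36 30 6e 32 is exactly B = 6 bytes: K' = 37 6e 36 30 6e 32.
K' ⊕ ipad = 01 58 00 06 58 04.
Inner input = 01 58 00 06 58 04 ∥ f3 85 ef 84.
Inner hash: even-index sum = 571 mod 256 = 59; odd-index sum = 363 mod 256 = 107 → 3b 6b.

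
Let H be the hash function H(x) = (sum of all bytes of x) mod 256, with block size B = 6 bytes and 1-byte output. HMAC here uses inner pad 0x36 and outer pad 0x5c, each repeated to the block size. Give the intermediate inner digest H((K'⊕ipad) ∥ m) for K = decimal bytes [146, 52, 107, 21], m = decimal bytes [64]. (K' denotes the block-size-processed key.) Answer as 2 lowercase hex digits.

Key decimal bytes [146, 52, 107, 21] = 92 34 6b 15 is 4 bytes ≤ B = 6; zero-pad to 6 bytes: K' = 92 34 6b 15 00 00.
K' ⊕ ipad = a4 02 5d 23 36 36.
Inner input = a4 02 5d 23 36 36 ∥ 40.
Inner hash: sum = 164+2+93+35+54+54+64 = 466; mod 256 = 210 → d2.

d2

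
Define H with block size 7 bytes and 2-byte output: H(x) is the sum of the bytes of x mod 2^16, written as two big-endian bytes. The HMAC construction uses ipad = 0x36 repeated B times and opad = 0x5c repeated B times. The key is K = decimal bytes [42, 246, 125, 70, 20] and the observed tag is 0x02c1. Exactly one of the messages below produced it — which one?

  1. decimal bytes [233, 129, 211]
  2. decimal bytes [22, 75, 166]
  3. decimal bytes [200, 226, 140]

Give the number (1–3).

Key decimal bytes [42, 246, 125, 70, 20] = 2a f6 7d 46 14 is 5 bytes ≤ B = 7; zero-pad to 7 bytes: K' = 2a f6 7d 46 14 00 00.
K' ⊕ ipad = 1c c0 4b 70 22 36 36; K' ⊕ opad = 76 aa 21 1a 48 5c 5c.
m1: inner = H(1c c0 4b 70 22 36 36 e9 81 d3) = 04 62; tag = H(76 aa 21 1a 48 5c 5c 04 62) = 02c1 ← matches
m2: inner = H(1c c0 4b 70 22 36 36 16 4b a6) = 03 2c; tag = H(76 aa 21 1a 48 5c 5c 03 2c) = 028a
m3: inner = H(1c c0 4b 70 22 36 36 c8 e2 8c) = 04 5b; tag = H(76 aa 21 1a 48 5c 5c 04 5b) = 02ba

1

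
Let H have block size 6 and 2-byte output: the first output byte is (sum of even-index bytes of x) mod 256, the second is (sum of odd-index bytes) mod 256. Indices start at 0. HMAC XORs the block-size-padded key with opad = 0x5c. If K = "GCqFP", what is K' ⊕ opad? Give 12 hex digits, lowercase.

1b1f2d1a0c5c

Key "GCqFP" = 47 43 71 46 50 is 5 bytes ≤ B = 6; zero-pad to 6 bytes: K' = 47 43 71 46 50 00.
XOR each byte with 0x5c: 47⊕5c=1b, 43⊕5c=1f, 71⊕5c=2d, 46⊕5c=1a, 50⊕5c=0c, 00⊕5c=5c.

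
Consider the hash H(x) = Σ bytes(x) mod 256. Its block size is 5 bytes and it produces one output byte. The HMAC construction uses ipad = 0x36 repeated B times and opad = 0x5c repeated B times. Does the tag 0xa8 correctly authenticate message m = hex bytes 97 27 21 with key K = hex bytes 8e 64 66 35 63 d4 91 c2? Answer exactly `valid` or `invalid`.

Key hex bytes 8e 64 66 35 63 d4 91 c2 is 8 bytes > B = 5, so hash it first: H(key) = 17, then zero-pad to 5 bytes: K' = 17 00 00 00 00.
K' ⊕ ipad = 21 36 36 36 36; K' ⊕ opad = 4b 5c 5c 5c 5c.
Inner hash: sum = 33+54+54+54+54+151+39+33 = 472; mod 256 = 216 → d8.
Outer hash (recomputed tag): sum = 75+92+92+92+92+216 = 659; mod 256 = 147 → 93.
Recomputed tag = 93; claimed = a8 → mismatch.

invalid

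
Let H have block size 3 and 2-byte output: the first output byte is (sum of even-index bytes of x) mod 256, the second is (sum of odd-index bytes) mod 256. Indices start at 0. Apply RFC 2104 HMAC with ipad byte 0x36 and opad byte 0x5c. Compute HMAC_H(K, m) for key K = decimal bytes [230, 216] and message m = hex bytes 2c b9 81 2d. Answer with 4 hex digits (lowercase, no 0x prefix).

b170

Key decimal bytes [230, 216] = e6 d8 is 2 bytes ≤ B = 3; zero-pad to 3 bytes: K' = e6 d8 00.
K' ⊕ ipad = d0 ee 36.  K' ⊕ opad = ba 84 5c.
Inner input = (K'⊕ipad) ∥ m = d0 ee 36 ∥ 2c b9 81 2d.
Inner hash: even-index sum = 492 mod 256 = 236; odd-index sum = 411 mod 256 = 155 → ec 9b.
Outer input = (K'⊕opad) ∥ inner = ba 84 5c ∥ ec 9b.
Outer hash (tag): even-index sum = 433 mod 256 = 177; odd-index sum = 368 mod 256 = 112 → b1 70.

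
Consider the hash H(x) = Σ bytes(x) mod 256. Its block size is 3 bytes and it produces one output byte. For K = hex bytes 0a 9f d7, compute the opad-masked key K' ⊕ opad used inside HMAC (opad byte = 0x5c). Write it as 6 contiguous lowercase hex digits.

56c38b

Key hex bytes 0a 9f d7 is exactly B = 3 bytes: K' = 0a 9f d7.
XOR each byte with 0x5c: 0a⊕5c=56, 9f⊕5c=c3, d7⊕5c=8b.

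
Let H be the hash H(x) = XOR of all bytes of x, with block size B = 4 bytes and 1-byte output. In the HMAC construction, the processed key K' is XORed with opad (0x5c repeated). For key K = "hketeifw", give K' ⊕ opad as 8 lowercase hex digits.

535c5c5c

Key "hketeifw" = 68 6b 65 74 65 69 66 77 is 8 bytes > B = 4, so hash it first: H(key) = 0f, then zero-pad to 4 bytes: K' = 0f 00 00 00.
XOR each byte with 0x5c: 0f⊕5c=53, 00⊕5c=5c, 00⊕5c=5c, 00⊕5c=5c.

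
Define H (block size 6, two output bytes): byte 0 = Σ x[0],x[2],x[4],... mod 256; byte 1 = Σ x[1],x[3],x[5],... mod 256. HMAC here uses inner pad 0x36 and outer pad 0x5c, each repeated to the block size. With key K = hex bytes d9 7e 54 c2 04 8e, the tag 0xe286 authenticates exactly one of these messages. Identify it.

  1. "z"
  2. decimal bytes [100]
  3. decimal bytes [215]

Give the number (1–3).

1

Key hex bytes d9 7e 54 c2 04 8e is exactly B = 6 bytes: K' = d9 7e 54 c2 04 8e.
K' ⊕ ipad = ef 48 62 f4 32 b8; K' ⊕ opad = 85 22 08 9e 58 d2.
m1: inner = H(ef 48 62 f4 32 b8 7a) = fd f4; tag = H(85 22 08 9e 58 d2 fd f4) = e286 ← matches
m2: inner = H(ef 48 62 f4 32 b8 64) = e7 f4; tag = H(85 22 08 9e 58 d2 e7 f4) = cc86
m3: inner = H(ef 48 62 f4 32 b8 d7) = 5a f4; tag = H(85 22 08 9e 58 d2 5a f4) = 3f86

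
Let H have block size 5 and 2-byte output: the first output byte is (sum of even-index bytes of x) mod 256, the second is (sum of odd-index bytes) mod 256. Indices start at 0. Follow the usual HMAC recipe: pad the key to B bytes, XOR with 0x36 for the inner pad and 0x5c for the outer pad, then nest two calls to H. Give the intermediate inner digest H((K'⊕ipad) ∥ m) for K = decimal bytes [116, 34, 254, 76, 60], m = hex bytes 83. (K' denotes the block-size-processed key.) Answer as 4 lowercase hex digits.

1411

Key decimal bytes [116, 34, 254, 76, 60] = 74 22 fe 4c 3c is exactly B = 5 bytes: K' = 74 22 fe 4c 3c.
K' ⊕ ipad = 42 14 c8 7a 0a.
Inner input = 42 14 c8 7a 0a ∥ 83.
Inner hash: even-index sum = 276 mod 256 = 20; odd-index sum = 273 mod 256 = 17 → 14 11.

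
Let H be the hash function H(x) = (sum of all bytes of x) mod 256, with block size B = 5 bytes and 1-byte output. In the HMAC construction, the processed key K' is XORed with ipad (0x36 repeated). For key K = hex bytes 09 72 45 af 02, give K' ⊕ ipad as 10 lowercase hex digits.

Key hex bytes 09 72 45 af 02 is exactly B = 5 bytes: K' = 09 72 45 af 02.
XOR each byte with 0x36: 09⊕36=3f, 72⊕36=44, 45⊕36=73, af⊕36=99, 02⊕36=34.

3f44739934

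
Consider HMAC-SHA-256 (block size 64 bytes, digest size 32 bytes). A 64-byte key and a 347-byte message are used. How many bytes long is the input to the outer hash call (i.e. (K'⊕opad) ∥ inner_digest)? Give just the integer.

Key is 64 ≤ 64 bytes, zero-padded: |K'| = 64.
Outer input = (K'⊕opad) ∥ H(inner) → 64 + 32 = 96 bytes.

96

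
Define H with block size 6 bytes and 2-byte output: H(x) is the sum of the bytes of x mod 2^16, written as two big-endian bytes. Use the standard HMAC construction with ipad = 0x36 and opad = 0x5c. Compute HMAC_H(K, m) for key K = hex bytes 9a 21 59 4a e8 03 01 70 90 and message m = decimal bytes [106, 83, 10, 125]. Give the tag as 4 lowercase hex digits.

Key hex bytes 9a 21 59 4a e8 03 01 70 90 is 9 bytes > B = 6, so hash it first: H(key) = 03 4a, then zero-pad to 6 bytes: K' = 03 4a 00 00 00 00.
K' ⊕ ipad = 35 7c 36 36 36 36.  K' ⊕ opad = 5f 16 5c 5c 5c 5c.
Inner input = (K'⊕ipad) ∥ m = 35 7c 36 36 36 36 ∥ 6a 53 0a 7d.
Inner hash: sum = 53+124+54+54+54+54+106+83+10+125 = 717 → 02 cd.
Outer input = (K'⊕opad) ∥ inner = 5f 16 5c 5c 5c 5c ∥ 02 cd.
Outer hash (tag): sum = 95+22+92+92+92+92+2+205 = 692 → 02 b4.

02b4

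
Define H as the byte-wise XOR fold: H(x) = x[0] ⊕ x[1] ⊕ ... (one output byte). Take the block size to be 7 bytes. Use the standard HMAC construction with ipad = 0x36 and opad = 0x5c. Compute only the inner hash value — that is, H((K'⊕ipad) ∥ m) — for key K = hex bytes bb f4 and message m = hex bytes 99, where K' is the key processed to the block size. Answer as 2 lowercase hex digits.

e0

Key hex bytes bb f4 is 2 bytes ≤ B = 7; zero-pad to 7 bytes: K' = bb f4 00 00 00 00 00.
K' ⊕ ipad = 8d c2 36 36 36 36 36.
Inner input = 8d c2 36 36 36 36 36 ∥ 99.
Inner hash: XOR 8d⊕c2⊕36⊕36⊕36⊕36⊕36⊕99 = e0.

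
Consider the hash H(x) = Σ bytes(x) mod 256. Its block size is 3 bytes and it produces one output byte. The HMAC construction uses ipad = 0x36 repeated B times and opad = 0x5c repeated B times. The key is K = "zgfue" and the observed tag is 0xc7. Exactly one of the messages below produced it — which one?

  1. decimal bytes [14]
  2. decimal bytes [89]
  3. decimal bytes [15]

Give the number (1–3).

Key "zgfue" = 7a 67 66 75 65 is 5 bytes > B = 3, so hash it first: H(key) = 21, then zero-pad to 3 bytes: K' = 21 00 00.
K' ⊕ ipad = 17 36 36; K' ⊕ opad = 7d 5c 5c.
m1: inner = H(17 36 36 0e) = 91; tag = H(7d 5c 5c 91) = c6
m2: inner = H(17 36 36 59) = dc; tag = H(7d 5c 5c dc) = 11
m3: inner = H(17 36 36 0f) = 92; tag = H(7d 5c 5c 92) = c7 ← matches

3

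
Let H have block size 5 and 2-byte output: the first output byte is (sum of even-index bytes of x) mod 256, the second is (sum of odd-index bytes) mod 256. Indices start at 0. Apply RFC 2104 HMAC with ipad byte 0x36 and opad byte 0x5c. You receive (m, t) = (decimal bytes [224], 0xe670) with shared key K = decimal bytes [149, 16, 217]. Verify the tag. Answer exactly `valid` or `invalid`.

Key decimal bytes [149, 16, 217] = 95 10 d9 is 3 bytes ≤ B = 5; zero-pad to 5 bytes: K' = 95 10 d9 00 00.
K' ⊕ ipad = a3 26 ef 36 36; K' ⊕ opad = c9 4c 85 5c 5c.
Inner hash: even-index sum = 456 mod 256 = 200; odd-index sum = 316 mod 256 = 60 → c8 3c.
Outer hash (recomputed tag): even-index sum = 486 mod 256 = 230; odd-index sum = 368 mod 256 = 112 → e6 70.
Recomputed tag = e670; claimed = e670 → match.

valid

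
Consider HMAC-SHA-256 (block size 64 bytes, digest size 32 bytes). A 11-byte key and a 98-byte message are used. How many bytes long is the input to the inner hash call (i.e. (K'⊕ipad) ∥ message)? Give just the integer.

Key is 11 ≤ 64 bytes, zero-padded: |K'| = 64.
Inner input = (K'⊕ipad) ∥ m → 64 + 98 = 162 bytes.

162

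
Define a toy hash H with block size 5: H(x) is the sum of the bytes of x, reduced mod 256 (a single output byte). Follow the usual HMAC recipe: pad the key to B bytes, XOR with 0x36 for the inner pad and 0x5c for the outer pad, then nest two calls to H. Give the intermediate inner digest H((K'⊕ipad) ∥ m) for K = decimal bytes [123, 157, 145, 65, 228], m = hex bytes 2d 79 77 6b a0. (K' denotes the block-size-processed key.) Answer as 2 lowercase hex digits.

Key decimal bytes [123, 157, 145, 65, 228] = 7b 9d 91 41 e4 is exactly B = 5 bytes: K' = 7b 9d 91 41 e4.
K' ⊕ ipad = 4d ab a7 77 d2.
Inner input = 4d ab a7 77 d2 ∥ 2d 79 77 6b a0.
Inner hash: sum = 77+171+167+119+210+45+121+119+107+160 = 1296; mod 256 = 16 → 10.

10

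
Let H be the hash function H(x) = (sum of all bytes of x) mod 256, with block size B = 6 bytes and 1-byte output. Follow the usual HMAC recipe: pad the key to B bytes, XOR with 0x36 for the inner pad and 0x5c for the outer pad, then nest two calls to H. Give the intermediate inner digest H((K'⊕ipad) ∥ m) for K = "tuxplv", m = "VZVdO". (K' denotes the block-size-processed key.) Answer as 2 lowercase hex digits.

6c

Key "tuxplv" = 74 75 78 70 6c 76 is exactly B = 6 bytes: K' = 74 75 78 70 6c 76.
K' ⊕ ipad = 42 43 4e 46 5a 40.
Inner input = 42 43 4e 46 5a 40 ∥ 56 5a 56 64 4f.
Inner hash: sum = 66+67+78+70+90+64+86+90+86+100+79 = 876; mod 256 = 108 → 6c.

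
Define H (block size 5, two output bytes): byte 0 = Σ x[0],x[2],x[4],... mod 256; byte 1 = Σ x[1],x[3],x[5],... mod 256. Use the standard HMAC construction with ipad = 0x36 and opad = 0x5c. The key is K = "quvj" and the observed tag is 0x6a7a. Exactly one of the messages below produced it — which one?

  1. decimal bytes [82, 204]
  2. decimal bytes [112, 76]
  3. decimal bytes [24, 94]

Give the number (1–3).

Key "quvj" = 71 75 76 6a is 4 bytes ≤ B = 5; zero-pad to 5 bytes: K' = 71 75 76 6a 00.
K' ⊕ ipad = 47 43 40 5c 36; K' ⊕ opad = 2d 29 2a 36 5c.
m1: inner = H(47 43 40 5c 36 52 cc) = 89 f1; tag = H(2d 29 2a 36 5c 89 f1) = a4e8
m2: inner = H(47 43 40 5c 36 70 4c) = 09 0f; tag = H(2d 29 2a 36 5c 09 0f) = c268
m3: inner = H(47 43 40 5c 36 18 5e) = 1b b7; tag = H(2d 29 2a 36 5c 1b b7) = 6a7a ← matches

3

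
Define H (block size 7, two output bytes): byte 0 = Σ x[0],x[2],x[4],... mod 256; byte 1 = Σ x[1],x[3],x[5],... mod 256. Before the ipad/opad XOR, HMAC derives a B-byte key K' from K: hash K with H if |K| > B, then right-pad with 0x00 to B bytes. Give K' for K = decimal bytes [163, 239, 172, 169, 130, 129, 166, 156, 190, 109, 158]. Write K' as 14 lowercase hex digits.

|K| = 11 > B = 7, so first hash the key.
H(K): even-index sum = 979 mod 256 = 211; odd-index sum = 802 mod 256 = 34 → d3 22.
Zero-pad H(K) = d3 22 to 7 bytes: K' = d3 22 00 00 00 00 00.

d3220000000000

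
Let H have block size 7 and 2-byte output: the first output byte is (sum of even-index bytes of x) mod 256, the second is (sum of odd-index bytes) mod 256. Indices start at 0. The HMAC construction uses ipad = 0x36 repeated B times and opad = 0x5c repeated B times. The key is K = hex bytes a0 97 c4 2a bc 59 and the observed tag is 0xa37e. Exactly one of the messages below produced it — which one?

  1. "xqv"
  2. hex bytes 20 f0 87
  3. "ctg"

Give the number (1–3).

Key hex bytes a0 97 c4 2a bc 59 is 6 bytes ≤ B = 7; zero-pad to 7 bytes: K' = a0 97 c4 2a bc 59 00.
K' ⊕ ipad = 96 a1 f2 1c 8a 6f 36; K' ⊕ opad = fc cb 98 76 e0 05 5c.
m1: inner = H(96 a1 f2 1c 8a 6f 36 78 71 76) = b9 1a; tag = H(fc cb 98 76 e0 05 5c b9 1a) = eaff
m2: inner = H(96 a1 f2 1c 8a 6f 36 20 f0 87) = 38 d3; tag = H(fc cb 98 76 e0 05 5c 38 d3) = a37e ← matches
m3: inner = H(96 a1 f2 1c 8a 6f 36 63 74 67) = bc f6; tag = H(fc cb 98 76 e0 05 5c bc f6) = c602

2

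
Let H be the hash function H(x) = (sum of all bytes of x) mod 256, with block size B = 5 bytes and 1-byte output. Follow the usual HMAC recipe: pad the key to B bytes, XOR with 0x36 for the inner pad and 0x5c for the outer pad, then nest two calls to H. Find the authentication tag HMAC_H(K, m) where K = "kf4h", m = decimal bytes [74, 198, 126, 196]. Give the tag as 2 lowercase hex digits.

Key "kf4h" = 6b 66 34 68 is 4 bytes ≤ B = 5; zero-pad to 5 bytes: K' = 6b 66 34 68 00.
K' ⊕ ipad = 5d 50 02 5e 36.  K' ⊕ opad = 37 3a 68 34 5c.
Inner input = (K'⊕ipad) ∥ m = 5d 50 02 5e 36 ∥ 4a c6 7e c4.
Inner hash: sum = 93+80+2+94+54+74+198+126+196 = 917; mod 256 = 149 → 95.
Outer input = (K'⊕opad) ∥ inner = 37 3a 68 34 5c ∥ 95.
Outer hash (tag): sum = 55+58+104+52+92+149 = 510; mod 256 = 254 → fe.

fe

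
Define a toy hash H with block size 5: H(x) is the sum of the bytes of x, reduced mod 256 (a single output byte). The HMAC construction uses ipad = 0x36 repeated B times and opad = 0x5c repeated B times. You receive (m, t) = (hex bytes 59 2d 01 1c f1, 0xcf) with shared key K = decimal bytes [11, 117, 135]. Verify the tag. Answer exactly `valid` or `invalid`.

invalid

Key decimal bytes [11, 117, 135] = 0b 75 87 is 3 bytes ≤ B = 5; zero-pad to 5 bytes: K' = 0b 75 87 00 00.
K' ⊕ ipad = 3d 43 b1 36 36; K' ⊕ opad = 57 29 db 5c 5c.
Inner hash: sum = 61+67+177+54+54+89+45+1+28+241 = 817; mod 256 = 49 → 31.
Outer hash (recomputed tag): sum = 87+41+219+92+92+49 = 580; mod 256 = 68 → 44.
Recomputed tag = 44; claimed = cf → mismatch.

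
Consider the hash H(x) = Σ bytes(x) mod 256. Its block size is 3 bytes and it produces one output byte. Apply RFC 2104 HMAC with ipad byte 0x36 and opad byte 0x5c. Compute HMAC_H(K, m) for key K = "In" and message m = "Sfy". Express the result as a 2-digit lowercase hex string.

e2

Key "In" = 49 6e is 2 bytes ≤ B = 3; zero-pad to 3 bytes: K' = 49 6e 00.
K' ⊕ ipad = 7f 58 36.  K' ⊕ opad = 15 32 5c.
Inner input = (K'⊕ipad) ∥ m = 7f 58 36 ∥ 53 66 79.
Inner hash: sum = 127+88+54+83+102+121 = 575; mod 256 = 63 → 3f.
Outer input = (K'⊕opad) ∥ inner = 15 32 5c ∥ 3f.
Outer hash (tag): sum = 21+50+92+63 = 226 → e2.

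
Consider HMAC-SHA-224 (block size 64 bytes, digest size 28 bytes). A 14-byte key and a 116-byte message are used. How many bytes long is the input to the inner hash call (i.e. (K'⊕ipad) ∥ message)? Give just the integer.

180

Key is 14 ≤ 64 bytes, zero-padded: |K'| = 64.
Inner input = (K'⊕ipad) ∥ m → 64 + 116 = 180 bytes.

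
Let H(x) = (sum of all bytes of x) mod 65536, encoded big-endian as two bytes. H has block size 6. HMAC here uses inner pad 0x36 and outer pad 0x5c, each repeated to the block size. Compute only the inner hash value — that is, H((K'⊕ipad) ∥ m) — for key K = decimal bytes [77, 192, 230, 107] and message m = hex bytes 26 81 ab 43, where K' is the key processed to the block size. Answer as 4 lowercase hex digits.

049f

Key decimal bytes [77, 192, 230, 107] = 4d c0 e6 6b is 4 bytes ≤ B = 6; zero-pad to 6 bytes: K' = 4d c0 e6 6b 00 00.
K' ⊕ ipad = 7b f6 d0 5d 36 36.
Inner input = 7b f6 d0 5d 36 36 ∥ 26 81 ab 43.
Inner hash: sum = 123+246+208+93+54+54+38+129+171+67 = 1183 → 04 9f.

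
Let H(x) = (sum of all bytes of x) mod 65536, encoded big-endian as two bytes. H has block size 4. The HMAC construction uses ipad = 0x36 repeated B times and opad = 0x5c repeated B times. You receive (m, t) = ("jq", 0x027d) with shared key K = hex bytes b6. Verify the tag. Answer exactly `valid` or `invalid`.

invalid

Key hex bytes b6 is 1 byte ≤ B = 4; zero-pad to 4 bytes: K' = b6 00 00 00.
K' ⊕ ipad = 80 36 36 36; K' ⊕ opad = ea 5c 5c 5c.
Inner hash: sum = 128+54+54+54+106+113 = 509 → 01 fd.
Outer hash (recomputed tag): sum = 234+92+92+92+1+253 = 764 → 02 fc.
Recomputed tag = 02fc; claimed = 027d → mismatch.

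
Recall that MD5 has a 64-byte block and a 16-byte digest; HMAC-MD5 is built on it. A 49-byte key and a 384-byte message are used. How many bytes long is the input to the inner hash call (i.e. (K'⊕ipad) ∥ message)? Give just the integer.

Key is 49 ≤ 64 bytes, zero-padded: |K'| = 64.
Inner input = (K'⊕ipad) ∥ m → 64 + 384 = 448 bytes.

448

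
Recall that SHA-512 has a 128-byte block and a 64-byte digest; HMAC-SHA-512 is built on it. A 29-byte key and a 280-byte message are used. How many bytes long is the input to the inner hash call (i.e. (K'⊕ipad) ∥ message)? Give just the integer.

408

Key is 29 ≤ 128 bytes, zero-padded: |K'| = 128.
Inner input = (K'⊕ipad) ∥ m → 128 + 280 = 408 bytes.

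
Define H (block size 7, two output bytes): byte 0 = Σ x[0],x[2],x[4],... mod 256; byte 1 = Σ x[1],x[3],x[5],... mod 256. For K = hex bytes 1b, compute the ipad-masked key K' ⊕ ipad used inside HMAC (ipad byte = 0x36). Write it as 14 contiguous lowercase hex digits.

2d363636363636

Key hex bytes 1b is 1 byte ≤ B = 7; zero-pad to 7 bytes: K' = 1b 00 00 00 00 00 00.
XOR each byte with 0x36: 1b⊕36=2d, 00⊕36=36, 00⊕36=36, 00⊕36=36, 00⊕36=36, 00⊕36=36, 00⊕36=36.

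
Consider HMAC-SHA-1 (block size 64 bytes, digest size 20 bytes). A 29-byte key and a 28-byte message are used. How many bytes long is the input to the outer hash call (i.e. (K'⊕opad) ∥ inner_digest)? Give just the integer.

Key is 29 ≤ 64 bytes, zero-padded: |K'| = 64.
Outer input = (K'⊕opad) ∥ H(inner) → 64 + 20 = 84 bytes.

84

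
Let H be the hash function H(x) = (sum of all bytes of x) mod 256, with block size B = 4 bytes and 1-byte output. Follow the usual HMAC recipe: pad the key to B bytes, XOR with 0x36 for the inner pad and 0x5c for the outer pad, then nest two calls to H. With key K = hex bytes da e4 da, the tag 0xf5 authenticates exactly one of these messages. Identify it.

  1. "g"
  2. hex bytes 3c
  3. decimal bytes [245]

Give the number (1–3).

Key hex bytes da e4 da is 3 bytes ≤ B = 4; zero-pad to 4 bytes: K' = da e4 da 00.
K' ⊕ ipad = ec d2 ec 36; K' ⊕ opad = 86 b8 86 5c.
m1: inner = H(ec d2 ec 36 67) = 47; tag = H(86 b8 86 5c 47) = 67
m2: inner = H(ec d2 ec 36 3c) = 1c; tag = H(86 b8 86 5c 1c) = 3c
m3: inner = H(ec d2 ec 36 f5) = d5; tag = H(86 b8 86 5c d5) = f5 ← matches

3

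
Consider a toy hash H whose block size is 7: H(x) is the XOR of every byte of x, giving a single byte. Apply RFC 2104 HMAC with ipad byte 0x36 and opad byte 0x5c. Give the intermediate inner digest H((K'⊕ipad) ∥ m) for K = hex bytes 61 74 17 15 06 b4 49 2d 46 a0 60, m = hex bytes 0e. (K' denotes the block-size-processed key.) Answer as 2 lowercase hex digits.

7f

Key hex bytes 61 74 17 15 06 b4 49 2d 46 a0 60 is 11 bytes > B = 7, so hash it first: H(key) = 47, then zero-pad to 7 bytes: K' = 47 00 00 00 00 00 00.
K' ⊕ ipad = 71 36 36 36 36 36 36.
Inner input = 71 36 36 36 36 36 36 ∥ 0e.
Inner hash: XOR 71⊕36⊕36⊕36⊕36⊕36⊕36⊕0e = 7f.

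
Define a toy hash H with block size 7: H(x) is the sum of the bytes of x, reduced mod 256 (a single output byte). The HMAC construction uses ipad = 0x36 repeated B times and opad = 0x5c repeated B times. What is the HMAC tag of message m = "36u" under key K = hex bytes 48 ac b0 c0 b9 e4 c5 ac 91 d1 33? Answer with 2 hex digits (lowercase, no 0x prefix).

d6

Key hex bytes 48 ac b0 c0 b9 e4 c5 ac 91 d1 33 is 11 bytes > B = 7, so hash it first: H(key) = 07, then zero-pad to 7 bytes: K' = 07 00 00 00 00 00 00.
K' ⊕ ipad = 31 36 36 36 36 36 36.  K' ⊕ opad = 5b 5c 5c 5c 5c 5c 5c.
Inner input = (K'⊕ipad) ∥ m = 31 36 36 36 36 36 36 ∥ 33 36 75.
Inner hash: sum = 49+54+54+54+54+54+54+51+54+117 = 595; mod 256 = 83 → 53.
Outer input = (K'⊕opad) ∥ inner = 5b 5c 5c 5c 5c 5c 5c ∥ 53.
Outer hash (tag): sum = 91+92+92+92+92+92+92+83 = 726; mod 256 = 214 → d6.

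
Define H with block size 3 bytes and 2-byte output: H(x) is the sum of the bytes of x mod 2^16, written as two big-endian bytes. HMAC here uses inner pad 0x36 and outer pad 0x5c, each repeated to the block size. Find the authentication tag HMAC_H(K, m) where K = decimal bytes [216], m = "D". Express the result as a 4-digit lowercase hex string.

01db

Key decimal bytes [216] = d8 is 1 byte ≤ B = 3; zero-pad to 3 bytes: K' = d8 00 00.
K' ⊕ ipad = ee 36 36.  K' ⊕ opad = 84 5c 5c.
Inner input = (K'⊕ipad) ∥ m = ee 36 36 ∥ 44.
Inner hash: sum = 238+54+54+68 = 414 → 01 9e.
Outer input = (K'⊕opad) ∥ inner = 84 5c 5c ∥ 01 9e.
Outer hash (tag): sum = 132+92+92+1+158 = 475 → 01 db.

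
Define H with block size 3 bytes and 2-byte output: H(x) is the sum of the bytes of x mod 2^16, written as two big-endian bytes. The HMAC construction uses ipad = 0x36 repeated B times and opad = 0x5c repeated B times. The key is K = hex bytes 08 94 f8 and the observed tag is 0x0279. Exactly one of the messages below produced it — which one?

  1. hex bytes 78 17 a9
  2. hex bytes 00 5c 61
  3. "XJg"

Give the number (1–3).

3

Key hex bytes 08 94 f8 is exactly B = 3 bytes: K' = 08 94 f8.
K' ⊕ ipad = 3e a2 ce; K' ⊕ opad = 54 c8 a4.
m1: inner = H(3e a2 ce 78 17 a9) = 02 e6; tag = H(54 c8 a4 02 e6) = 02a8
m2: inner = H(3e a2 ce 00 5c 61) = 02 6b; tag = H(54 c8 a4 02 6b) = 022d
m3: inner = H(3e a2 ce 58 4a 67) = 02 b7; tag = H(54 c8 a4 02 b7) = 0279 ← matches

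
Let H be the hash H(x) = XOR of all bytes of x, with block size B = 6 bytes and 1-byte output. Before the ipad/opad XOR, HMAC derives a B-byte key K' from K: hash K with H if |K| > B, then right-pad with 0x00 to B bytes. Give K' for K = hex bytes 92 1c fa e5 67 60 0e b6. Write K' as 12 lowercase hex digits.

|K| = 8 > B = 6, so first hash the key.
H(K): XOR 92⊕1c⊕fa⊕e5⊕67⊕60⊕0e⊕b6 = 2e.
Zero-pad H(K) = 2e to 6 bytes: K' = 2e 00 00 00 00 00.

2e0000000000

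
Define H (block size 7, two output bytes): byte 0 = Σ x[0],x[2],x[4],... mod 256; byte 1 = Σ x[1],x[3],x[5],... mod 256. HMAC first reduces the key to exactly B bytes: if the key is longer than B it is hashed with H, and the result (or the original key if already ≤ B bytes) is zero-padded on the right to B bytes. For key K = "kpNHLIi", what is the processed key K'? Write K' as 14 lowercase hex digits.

6b704e484c4969

Key "kpNHLIi" = 6b 70 4e 48 4c 49 69 is exactly B = 7 bytes: K' = 6b 70 4e 48 4c 49 69.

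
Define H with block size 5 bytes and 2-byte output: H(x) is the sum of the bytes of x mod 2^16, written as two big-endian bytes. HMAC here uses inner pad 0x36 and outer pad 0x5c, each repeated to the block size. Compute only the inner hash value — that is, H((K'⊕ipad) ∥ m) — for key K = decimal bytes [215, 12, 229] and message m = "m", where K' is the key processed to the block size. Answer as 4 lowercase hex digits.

02c7

Key decimal bytes [215, 12, 229] = d7 0c e5 is 3 bytes ≤ B = 5; zero-pad to 5 bytes: K' = d7 0c e5 00 00.
K' ⊕ ipad = e1 3a d3 36 36.
Inner input = e1 3a d3 36 36 ∥ 6d.
Inner hash: sum = 225+58+211+54+54+109 = 711 → 02 c7.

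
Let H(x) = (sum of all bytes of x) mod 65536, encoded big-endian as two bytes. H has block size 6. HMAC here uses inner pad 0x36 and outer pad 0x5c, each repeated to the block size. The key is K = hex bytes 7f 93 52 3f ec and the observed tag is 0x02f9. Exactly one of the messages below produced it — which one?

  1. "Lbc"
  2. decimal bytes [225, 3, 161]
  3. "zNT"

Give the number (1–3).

3

Key hex bytes 7f 93 52 3f ec is 5 bytes ≤ B = 6; zero-pad to 6 bytes: K' = 7f 93 52 3f ec 00.
K' ⊕ ipad = 49 a5 64 09 da 36; K' ⊕ opad = 23 cf 0e 63 b0 5c.
m1: inner = H(49 a5 64 09 da 36 4c 62 63) = 03 7c; tag = H(23 cf 0e 63 b0 5c 03 7c) = 02ee
m2: inner = H(49 a5 64 09 da 36 e1 03 a1) = 03 f0; tag = H(23 cf 0e 63 b0 5c 03 f0) = 0362
m3: inner = H(49 a5 64 09 da 36 7a 4e 54) = 03 87; tag = H(23 cf 0e 63 b0 5c 03 87) = 02f9 ← matches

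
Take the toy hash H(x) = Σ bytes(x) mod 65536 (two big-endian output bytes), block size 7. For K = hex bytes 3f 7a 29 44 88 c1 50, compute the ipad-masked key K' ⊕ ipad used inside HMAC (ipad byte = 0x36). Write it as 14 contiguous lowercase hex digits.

094c1f72bef766

Key hex bytes 3f 7a 29 44 88 c1 50 is exactly B = 7 bytes: K' = 3f 7a 29 44 88 c1 50.
XOR each byte with 0x36: 3f⊕36=09, 7a⊕36=4c, 29⊕36=1f, 44⊕36=72, 88⊕36=be, c1⊕36=f7, 50⊕36=66.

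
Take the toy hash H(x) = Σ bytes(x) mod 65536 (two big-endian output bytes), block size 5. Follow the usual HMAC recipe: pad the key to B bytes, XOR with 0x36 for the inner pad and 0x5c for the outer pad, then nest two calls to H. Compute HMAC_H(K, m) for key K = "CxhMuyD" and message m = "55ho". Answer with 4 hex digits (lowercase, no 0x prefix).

031d

Key "CxhMuyD" = 43 78 68 4d 75 79 44 is 7 bytes > B = 5, so hash it first: H(key) = 02 a2, then zero-pad to 5 bytes: K' = 02 a2 00 00 00.
K' ⊕ ipad = 34 94 36 36 36.  K' ⊕ opad = 5e fe 5c 5c 5c.
Inner input = (K'⊕ipad) ∥ m = 34 94 36 36 36 ∥ 35 35 68 6f.
Inner hash: sum = 52+148+54+54+54+53+53+104+111 = 683 → 02 ab.
Outer input = (K'⊕opad) ∥ inner = 5e fe 5c 5c 5c ∥ 02 ab.
Outer hash (tag): sum = 94+254+92+92+92+2+171 = 797 → 03 1d.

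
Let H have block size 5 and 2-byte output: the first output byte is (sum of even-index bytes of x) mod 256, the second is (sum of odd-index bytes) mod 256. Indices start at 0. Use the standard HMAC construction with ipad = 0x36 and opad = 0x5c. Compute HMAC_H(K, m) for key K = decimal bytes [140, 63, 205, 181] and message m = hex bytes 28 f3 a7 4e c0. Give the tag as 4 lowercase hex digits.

Key decimal bytes [140, 63, 205, 181] = 8c 3f cd b5 is 4 bytes ≤ B = 5; zero-pad to 5 bytes: K' = 8c 3f cd b5 00.
K' ⊕ ipad = ba 09 fb 83 36.  K' ⊕ opad = d0 63 91 e9 5c.
Inner input = (K'⊕ipad) ∥ m = ba 09 fb 83 36 ∥ 28 f3 a7 4e c0.
Inner hash: even-index sum = 812 mod 256 = 44; odd-index sum = 539 mod 256 = 27 → 2c 1b.
Outer input = (K'⊕opad) ∥ inner = d0 63 91 e9 5c ∥ 2c 1b.
Outer hash (tag): even-index sum = 472 mod 256 = 216; odd-index sum = 376 mod 256 = 120 → d8 78.

d878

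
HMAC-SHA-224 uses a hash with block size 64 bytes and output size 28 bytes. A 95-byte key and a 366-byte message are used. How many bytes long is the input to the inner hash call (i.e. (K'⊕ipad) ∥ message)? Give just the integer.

Key is 95 > 64 bytes, so it is hashed to 28 bytes then zero-padded to 64: |K'| = 64.
Inner input = (K'⊕ipad) ∥ m → 64 + 366 = 430 bytes.

430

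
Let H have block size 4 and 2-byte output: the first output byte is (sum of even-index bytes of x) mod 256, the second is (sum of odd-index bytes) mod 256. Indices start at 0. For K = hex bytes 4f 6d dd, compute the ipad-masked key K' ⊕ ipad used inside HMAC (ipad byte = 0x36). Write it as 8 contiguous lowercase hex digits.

Key hex bytes 4f 6d dd is 3 bytes ≤ B = 4; zero-pad to 4 bytes: K' = 4f 6d dd 00.
XOR each byte with 0x36: 4f⊕36=79, 6d⊕36=5b, dd⊕36=eb, 00⊕36=36.

795beb36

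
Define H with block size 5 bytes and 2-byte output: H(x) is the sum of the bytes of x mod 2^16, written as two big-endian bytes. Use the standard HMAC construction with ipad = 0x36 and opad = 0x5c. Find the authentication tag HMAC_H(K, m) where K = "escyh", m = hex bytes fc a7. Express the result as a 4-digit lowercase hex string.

Key "escyh" = 65 73 63 79 68 is exactly B = 5 bytes: K' = 65 73 63 79 68.
K' ⊕ ipad = 53 45 55 4f 5e.  K' ⊕ opad = 39 2f 3f 25 34.
Inner input = (K'⊕ipad) ∥ m = 53 45 55 4f 5e ∥ fc a7.
Inner hash: sum = 83+69+85+79+94+252+167 = 829 → 03 3d.
Outer input = (K'⊕opad) ∥ inner = 39 2f 3f 25 34 ∥ 03 3d.
Outer hash (tag): sum = 57+47+63+37+52+3+61 = 320 → 01 40.

0140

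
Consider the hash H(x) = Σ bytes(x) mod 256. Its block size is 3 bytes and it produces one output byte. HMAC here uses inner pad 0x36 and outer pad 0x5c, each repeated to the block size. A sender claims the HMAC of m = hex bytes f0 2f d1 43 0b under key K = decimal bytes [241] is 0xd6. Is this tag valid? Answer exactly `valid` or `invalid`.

valid

Key decimal bytes [241] = f1 is 1 byte ≤ B = 3; zero-pad to 3 bytes: K' = f1 00 00.
K' ⊕ ipad = c7 36 36; K' ⊕ opad = ad 5c 5c.
Inner hash: sum = 199+54+54+240+47+209+67+11 = 881; mod 256 = 113 → 71.
Outer hash (recomputed tag): sum = 173+92+92+113 = 470; mod 256 = 214 → d6.
Recomputed tag = d6; claimed = d6 → match.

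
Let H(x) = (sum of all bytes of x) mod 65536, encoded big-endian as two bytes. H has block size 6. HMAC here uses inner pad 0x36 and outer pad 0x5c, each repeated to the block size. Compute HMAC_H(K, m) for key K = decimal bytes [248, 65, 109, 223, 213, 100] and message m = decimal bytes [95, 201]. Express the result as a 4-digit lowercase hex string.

0320

Key decimal bytes [248, 65, 109, 223, 213, 100] = f8 41 6d df d5 64 is exactly B = 6 bytes: K' = f8 41 6d df d5 64.
K' ⊕ ipad = ce 77 5b e9 e3 52.  K' ⊕ opad = a4 1d 31 83 89 38.
Inner input = (K'⊕ipad) ∥ m = ce 77 5b e9 e3 52 ∥ 5f c9.
Inner hash: sum = 206+119+91+233+227+82+95+201 = 1254 → 04 e6.
Outer input = (K'⊕opad) ∥ inner = a4 1d 31 83 89 38 ∥ 04 e6.
Outer hash (tag): sum = 164+29+49+131+137+56+4+230 = 800 → 03 20.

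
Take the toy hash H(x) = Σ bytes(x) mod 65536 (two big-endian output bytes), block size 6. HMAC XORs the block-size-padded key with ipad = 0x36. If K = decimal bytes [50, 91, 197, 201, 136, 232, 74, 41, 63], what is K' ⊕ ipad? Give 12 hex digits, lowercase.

320b36363636

Key decimal bytes [50, 91, 197, 201, 136, 232, 74, 41, 63] = 32 5b c5 c9 88 e8 4a 29 3f is 9 bytes > B = 6, so hash it first: H(key) = 04 3d, then zero-pad to 6 bytes: K' = 04 3d 00 00 00 00.
XOR each byte with 0x36: 04⊕36=32, 3d⊕36=0b, 00⊕36=36, 00⊕36=36, 00⊕36=36, 00⊕36=36.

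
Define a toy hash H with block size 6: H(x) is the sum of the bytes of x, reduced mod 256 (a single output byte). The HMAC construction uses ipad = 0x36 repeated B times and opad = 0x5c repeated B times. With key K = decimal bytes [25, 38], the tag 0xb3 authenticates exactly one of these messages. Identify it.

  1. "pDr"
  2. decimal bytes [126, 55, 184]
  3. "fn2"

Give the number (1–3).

2

Key decimal bytes [25, 38] = 19 26 is 2 bytes ≤ B = 6; zero-pad to 6 bytes: K' = 19 26 00 00 00 00.
K' ⊕ ipad = 2f 10 36 36 36 36; K' ⊕ opad = 45 7a 5c 5c 5c 5c.
m1: inner = H(2f 10 36 36 36 36 70 44 72) = 3d; tag = H(45 7a 5c 5c 5c 5c 3d) = 6c
m2: inner = H(2f 10 36 36 36 36 7e 37 b8) = 84; tag = H(45 7a 5c 5c 5c 5c 84) = b3 ← matches
m3: inner = H(2f 10 36 36 36 36 66 6e 32) = 1d; tag = H(45 7a 5c 5c 5c 5c 1d) = 4c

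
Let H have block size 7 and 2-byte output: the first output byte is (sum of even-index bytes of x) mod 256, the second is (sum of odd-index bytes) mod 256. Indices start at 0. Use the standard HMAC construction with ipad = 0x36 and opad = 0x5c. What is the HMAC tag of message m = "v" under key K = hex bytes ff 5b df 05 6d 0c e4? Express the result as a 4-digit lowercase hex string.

Key hex bytes ff 5b df 05 6d 0c e4 is exactly B = 7 bytes: K' = ff 5b df 05 6d 0c e4.
K' ⊕ ipad = c9 6d e9 33 5b 3a d2.  K' ⊕ opad = a3 07 83 59 31 50 b8.
Inner input = (K'⊕ipad) ∥ m = c9 6d e9 33 5b 3a d2 ∥ 76.
Inner hash: even-index sum = 735 mod 256 = 223; odd-index sum = 336 mod 256 = 80 → df 50.
Outer input = (K'⊕opad) ∥ inner = a3 07 83 59 31 50 b8 ∥ df 50.
Outer hash (tag): even-index sum = 607 mod 256 = 95; odd-index sum = 399 mod 256 = 143 → 5f 8f.

5f8f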